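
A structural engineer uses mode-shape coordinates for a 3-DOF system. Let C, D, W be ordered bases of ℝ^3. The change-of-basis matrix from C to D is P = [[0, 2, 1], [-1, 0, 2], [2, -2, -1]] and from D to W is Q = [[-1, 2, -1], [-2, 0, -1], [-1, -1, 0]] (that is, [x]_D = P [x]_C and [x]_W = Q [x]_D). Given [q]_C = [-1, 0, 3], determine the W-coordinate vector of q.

[16, -1, -10]

Apply P to get D-coordinates [3, 7, -5], then Q to get W-coordinates.
The result is [q]_W = [16, -1, -10].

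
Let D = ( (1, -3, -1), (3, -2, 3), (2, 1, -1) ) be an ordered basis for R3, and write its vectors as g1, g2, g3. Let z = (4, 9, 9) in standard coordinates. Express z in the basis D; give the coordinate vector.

(-4, 2, 1)

[z]_D is the unique c with M c = z, where M has columns g1, ..., g3.
Gaussian elimination on [M | z] yields c = (-4, 2, 1).
Check: -4g1 + 2g2 + g3 = (4, 9, 9).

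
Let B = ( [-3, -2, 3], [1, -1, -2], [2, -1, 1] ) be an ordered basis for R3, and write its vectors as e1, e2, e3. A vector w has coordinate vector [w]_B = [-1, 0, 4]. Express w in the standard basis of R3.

[11, -2, 1]

w = M [w]_B, where M has columns e1, ..., e3.
Carrying out the matrix-vector product, w = [11, -2, 1].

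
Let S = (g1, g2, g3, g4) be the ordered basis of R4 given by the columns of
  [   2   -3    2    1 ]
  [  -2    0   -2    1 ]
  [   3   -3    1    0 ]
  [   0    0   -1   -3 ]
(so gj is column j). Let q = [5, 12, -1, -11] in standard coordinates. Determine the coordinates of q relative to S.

Write q = c_1 g1 + ... + c_4 g4 and solve for the c_i.
Solving this 4x4 system gives c = (-3, -3, -1, 4).
Check: -3g1 - 3g2 - g3 + 4g4 = [5, 12, -1, -11].

[-3, -3, -1, 4]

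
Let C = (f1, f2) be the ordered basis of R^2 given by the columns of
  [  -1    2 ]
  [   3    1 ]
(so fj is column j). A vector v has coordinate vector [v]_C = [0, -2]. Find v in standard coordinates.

[-4, -2]

v = M [v]_C, where M has columns f1, f2.
Carrying out the matrix-vector product, v = [-4, -2].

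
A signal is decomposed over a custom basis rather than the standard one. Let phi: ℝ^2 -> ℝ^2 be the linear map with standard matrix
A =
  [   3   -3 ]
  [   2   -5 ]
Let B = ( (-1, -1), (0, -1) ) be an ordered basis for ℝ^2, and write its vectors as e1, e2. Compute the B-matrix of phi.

[[0, -3], [-3, -2]]

Let P have columns e1, e2. Then [phi]_B = P^(-1) A P.
Here det P = 1, so P^(-1) is integer; computing A P first and then P^(-1)(A P) gives [[0, -3], [-3, -2]].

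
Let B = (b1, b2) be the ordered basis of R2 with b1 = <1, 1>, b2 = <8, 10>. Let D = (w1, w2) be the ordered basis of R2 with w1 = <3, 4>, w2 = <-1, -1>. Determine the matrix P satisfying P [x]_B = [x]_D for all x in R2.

Take x = bj: its B-coordinates are the j-th standard unit vector, so P e_j — column j of P — equals [bj]_D.
b1 = 0·w1 - w2, giving column 1 = <0, -1>; repeating for each j gives P = [[0, 2], [-1, -2]].

[[0, 2], [-1, -2]]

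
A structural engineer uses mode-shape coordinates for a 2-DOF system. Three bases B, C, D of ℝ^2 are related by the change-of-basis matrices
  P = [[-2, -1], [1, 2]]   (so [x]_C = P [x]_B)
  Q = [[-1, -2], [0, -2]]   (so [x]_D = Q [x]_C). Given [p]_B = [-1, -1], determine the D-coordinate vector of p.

Composing the changes, [p]_D = Q P [p]_B.
Q P = [[0, -3], [-2, -4]]; applying this to [-1, -1] gives [3, 6].

[3, 6]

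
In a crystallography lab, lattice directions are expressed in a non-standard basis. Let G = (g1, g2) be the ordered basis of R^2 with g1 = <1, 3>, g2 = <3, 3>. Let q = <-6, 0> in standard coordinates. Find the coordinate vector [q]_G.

<3, -3>

We seek scalars with c_1 g1 + c_2 g2 = q; equivalently solve M c = q where the columns of M are g1, g2.
System: c_1 + 3c_2 = -6, 3c_1 + 3c_2 = 0; solving gives c_1 = 3, c_2 = -3.
Check: 3g1 - 3g2 = <-6, 0>.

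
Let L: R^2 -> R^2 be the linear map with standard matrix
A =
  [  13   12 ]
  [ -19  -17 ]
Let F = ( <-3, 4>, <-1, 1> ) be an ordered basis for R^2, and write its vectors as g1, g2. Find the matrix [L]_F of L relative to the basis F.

[[-2, 1], [-3, -2]]

The j-th column of [L]_F is [L(gj)]_F.
L(g1) = A g1 = <9, -11> = -2g1 - 3g2, so column 1 is <-2, -3>.
Repeating for g2 and assembling the columns gives [[-2, 1], [-3, -2]].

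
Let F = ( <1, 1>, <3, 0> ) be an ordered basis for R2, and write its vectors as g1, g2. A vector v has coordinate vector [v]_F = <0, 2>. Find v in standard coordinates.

v = M [v]_F, where M has columns g1, g2.
Carrying out the matrix-vector product, v = <6, 0>.

<6, 0>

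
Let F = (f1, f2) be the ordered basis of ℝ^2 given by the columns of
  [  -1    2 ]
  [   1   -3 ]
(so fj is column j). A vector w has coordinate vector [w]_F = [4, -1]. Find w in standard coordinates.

The coordinates say w = 4f1 - f2; adding the scaled basis vectors gives [-6, 7].

[-6, 7]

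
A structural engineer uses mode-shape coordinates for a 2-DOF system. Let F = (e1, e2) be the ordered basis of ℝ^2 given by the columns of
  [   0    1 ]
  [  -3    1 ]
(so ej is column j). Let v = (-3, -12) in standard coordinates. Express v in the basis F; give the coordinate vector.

We seek scalars with c_1 e1 + c_2 e2 = v; equivalently solve M c = v where the columns of M are e1, e2.
System: 0c_1 + c_2 = -3, -3c_1 + c_2 = -12; solving gives c_1 = 3, c_2 = -3.
Check: 3e1 - 3e2 = (-3, -12).

(3, -3)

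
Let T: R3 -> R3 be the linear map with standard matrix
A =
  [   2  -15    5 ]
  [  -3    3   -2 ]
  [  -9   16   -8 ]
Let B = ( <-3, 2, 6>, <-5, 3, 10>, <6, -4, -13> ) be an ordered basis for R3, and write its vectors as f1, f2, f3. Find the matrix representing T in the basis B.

[[-1, -1, 1], [3, -2, -2], [1, -3, 0]]

The j-th column of [T]_B is [T(fj)]_B.
T(f1) = A f1 = <-6, 3, 11> = -f1 + 3f2 + f3, so column 1 is <-1, 3, 1>.
Repeating for f2, f3 and assembling the columns gives [[-1, -1, 1], [3, -2, -2], [1, -3, 0]].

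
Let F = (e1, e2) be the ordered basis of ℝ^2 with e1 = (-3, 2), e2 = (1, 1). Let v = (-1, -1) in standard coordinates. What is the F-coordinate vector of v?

(0, -1)

[v]_F is the unique c with M c = v, where M has columns e1, e2.
System: -3c_1 + c_2 = -1, 2c_1 + c_2 = -1; solving gives c_1 = 0, c_2 = -1.
Check: 0·e1 - e2 = (-1, -1).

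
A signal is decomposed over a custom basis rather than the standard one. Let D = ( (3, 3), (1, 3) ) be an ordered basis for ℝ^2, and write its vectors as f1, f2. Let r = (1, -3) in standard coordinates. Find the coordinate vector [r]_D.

(1, -2)

[r]_D is the unique c with M c = r, where M has columns f1, f2.
System: 3c_1 + c_2 = 1, 3c_1 + 3c_2 = -3; solving gives c_1 = 1, c_2 = -2.
Check: f1 - 2f2 = (1, -3).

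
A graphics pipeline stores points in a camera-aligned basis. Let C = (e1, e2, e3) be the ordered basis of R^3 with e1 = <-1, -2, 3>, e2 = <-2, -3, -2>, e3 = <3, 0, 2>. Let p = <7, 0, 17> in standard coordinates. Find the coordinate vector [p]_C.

<3, -2, 2>

We seek scalars with c_1 e1 + ... + c_3 e3 = p; equivalently solve M c = p where the columns of M are e1, ..., e3.
Gaussian elimination on [M | p] yields c = (3, -2, 2).
Check: 3e1 - 2e2 + 2e3 = <7, 0, 17>.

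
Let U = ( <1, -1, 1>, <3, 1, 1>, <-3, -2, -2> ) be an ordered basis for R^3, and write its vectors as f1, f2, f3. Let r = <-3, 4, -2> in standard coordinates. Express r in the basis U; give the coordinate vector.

<-3, -1, -1>

[r]_U is the unique c with M c = r, where M has columns f1, ..., f3.
Row-reducing the augmented matrix [M | r] gives c = (-3, -1, -1).
Check: -3f1 - f2 - f3 = <-3, 4, -2>.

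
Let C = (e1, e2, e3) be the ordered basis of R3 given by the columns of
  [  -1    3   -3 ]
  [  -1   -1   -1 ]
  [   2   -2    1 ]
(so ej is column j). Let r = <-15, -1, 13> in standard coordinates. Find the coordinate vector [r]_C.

We seek scalars with c_1 e1 + ... + c_3 e3 = r; equivalently solve M c = r where the columns of M are e1, ..., e3.
Gaussian elimination on [M | r] yields c = (3, -3, 1).
Check: 3e1 - 3e2 + e3 = <-15, -1, 13>.

<3, -3, 1>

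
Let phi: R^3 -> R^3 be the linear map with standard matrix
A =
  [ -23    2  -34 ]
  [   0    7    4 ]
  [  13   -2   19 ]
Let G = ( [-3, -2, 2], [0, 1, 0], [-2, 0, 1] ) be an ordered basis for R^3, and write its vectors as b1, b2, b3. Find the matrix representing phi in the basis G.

The j-th column of [phi]_G is [phi(bj)]_G.
phi(b1) = A b1 = [-3, -6, 3] = 3b1 + 0·b2 - 3b3, so column 1 is [3, 0, -3].
Repeating for b2, b3 and assembling the columns gives [[3, -2, -2], [0, 3, 0], [-3, 2, -3]].

[[3, -2, -2], [0, 3, 0], [-3, 2, -3]]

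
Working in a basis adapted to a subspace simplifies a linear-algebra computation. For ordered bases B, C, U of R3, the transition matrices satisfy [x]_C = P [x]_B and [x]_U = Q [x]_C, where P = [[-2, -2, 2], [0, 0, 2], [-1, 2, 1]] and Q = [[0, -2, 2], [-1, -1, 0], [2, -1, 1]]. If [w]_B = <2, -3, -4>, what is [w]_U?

First [w]_C = P [w]_B = <-6, -8, -12>.
Then [w]_U = Q [w]_C = <-8, 14, -16>.

<-8, 14, -16>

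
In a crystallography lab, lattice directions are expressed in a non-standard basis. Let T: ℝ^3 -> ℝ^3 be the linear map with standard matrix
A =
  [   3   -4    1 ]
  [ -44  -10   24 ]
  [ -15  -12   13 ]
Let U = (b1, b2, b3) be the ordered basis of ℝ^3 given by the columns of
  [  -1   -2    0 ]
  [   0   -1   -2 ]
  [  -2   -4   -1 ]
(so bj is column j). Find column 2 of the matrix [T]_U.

(2, 2, -2)

Column 2 of [T]_U is the U-coordinate vector of T(b2).
In standard coordinates T(b2) = A b2 = (-6, 2, -10).
Converting to U: (-6, 2, -10) = 2b1 + 2b2 - 2b3, so the coordinate vector is (2, 2, -2).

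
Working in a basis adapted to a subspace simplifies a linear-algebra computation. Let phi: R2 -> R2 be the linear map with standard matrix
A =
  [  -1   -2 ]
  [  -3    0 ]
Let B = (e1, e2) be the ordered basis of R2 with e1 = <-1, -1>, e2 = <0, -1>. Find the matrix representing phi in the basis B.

[[-3, -2], [0, 2]]

Let P have columns e1, e2. Then [phi]_B = P^(-1) A P.
Here det P = 1, so P^(-1) is integer; computing A P first and then P^(-1)(A P) gives [[-3, -2], [0, 2]].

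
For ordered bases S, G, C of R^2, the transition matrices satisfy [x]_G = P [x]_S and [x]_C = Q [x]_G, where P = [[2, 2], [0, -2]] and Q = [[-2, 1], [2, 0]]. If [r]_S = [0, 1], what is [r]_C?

First [r]_G = P [r]_S = [2, -2].
Then [r]_C = Q [r]_G = [-6, 4].

[-6, 4]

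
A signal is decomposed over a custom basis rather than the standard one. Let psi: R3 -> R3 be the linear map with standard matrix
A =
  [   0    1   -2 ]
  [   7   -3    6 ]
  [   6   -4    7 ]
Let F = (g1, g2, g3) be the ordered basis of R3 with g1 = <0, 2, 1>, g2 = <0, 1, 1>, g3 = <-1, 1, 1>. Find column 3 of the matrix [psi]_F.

<-1, -3, 1>

Compute psi(g3) = A g3 = <-1, -4, -3> in standard coordinates.
Then write this in F-coordinates: solve for y in y_1 g1 + ... + y_3 g3 = <-1, -4, -3>.
This gives y = <-1, -3, 1>, which is column 3 of [psi]_F.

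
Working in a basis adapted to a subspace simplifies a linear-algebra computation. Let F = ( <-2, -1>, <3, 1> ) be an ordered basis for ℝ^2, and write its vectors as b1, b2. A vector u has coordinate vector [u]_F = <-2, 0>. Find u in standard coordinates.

<4, 2>

By definition u = -2b1 + 0·b2.
Summing componentwise gives <4, 2>.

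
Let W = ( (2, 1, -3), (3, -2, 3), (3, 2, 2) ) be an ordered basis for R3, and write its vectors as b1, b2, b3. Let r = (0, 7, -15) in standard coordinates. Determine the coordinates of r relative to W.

Write r = c_1 b1 + ... + c_3 b3 and solve for the c_i.
Gaussian elimination on [M | r] yields c = (3, -2, 0).
Check: 3b1 - 2b2 + 0·b3 = (0, 7, -15).

(3, -2, 0)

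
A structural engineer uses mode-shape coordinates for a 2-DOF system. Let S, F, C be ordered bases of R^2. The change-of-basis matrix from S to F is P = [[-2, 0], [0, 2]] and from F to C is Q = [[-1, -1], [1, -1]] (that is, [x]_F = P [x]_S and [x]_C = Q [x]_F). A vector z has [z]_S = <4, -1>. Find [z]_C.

Apply P to get F-coordinates <-8, -2>, then Q to get C-coordinates.
The result is [z]_C = <10, -6>.

<10, -6>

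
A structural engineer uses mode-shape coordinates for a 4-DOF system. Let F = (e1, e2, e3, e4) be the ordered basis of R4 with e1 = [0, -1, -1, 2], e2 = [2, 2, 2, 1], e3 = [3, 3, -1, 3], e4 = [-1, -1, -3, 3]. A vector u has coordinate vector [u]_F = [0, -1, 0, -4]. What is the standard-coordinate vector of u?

The coordinates say u = 0·e1 - e2 + 0·e3 - 4e4; adding the scaled basis vectors gives [2, 2, 10, -13].

[2, 2, 10, -13]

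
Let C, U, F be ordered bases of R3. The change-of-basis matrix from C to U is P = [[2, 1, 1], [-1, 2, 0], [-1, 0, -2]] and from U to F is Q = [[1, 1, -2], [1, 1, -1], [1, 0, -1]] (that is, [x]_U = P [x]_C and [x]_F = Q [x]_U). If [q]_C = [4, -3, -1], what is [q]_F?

Composing the changes, [q]_F = Q P [q]_C.
Q P = [[3, 3, 5], [2, 3, 3], [3, 1, 3]]; applying this to [4, -3, -1] gives [-2, -4, 6].

[-2, -4, 6]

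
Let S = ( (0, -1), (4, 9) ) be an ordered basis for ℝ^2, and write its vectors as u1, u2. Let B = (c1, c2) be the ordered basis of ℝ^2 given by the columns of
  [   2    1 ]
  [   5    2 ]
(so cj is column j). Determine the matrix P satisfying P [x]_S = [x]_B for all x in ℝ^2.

Column j of P is [uj]_B, since P maps S-coordinates to B-coordinates.
Expressing u1 in B: u1 = -c1 + 2c2, so column 1 of P is (-1, 2).
Doing the same for each uj gives P = [[-1, 1], [2, 2]].

[[-1, 1], [2, 2]]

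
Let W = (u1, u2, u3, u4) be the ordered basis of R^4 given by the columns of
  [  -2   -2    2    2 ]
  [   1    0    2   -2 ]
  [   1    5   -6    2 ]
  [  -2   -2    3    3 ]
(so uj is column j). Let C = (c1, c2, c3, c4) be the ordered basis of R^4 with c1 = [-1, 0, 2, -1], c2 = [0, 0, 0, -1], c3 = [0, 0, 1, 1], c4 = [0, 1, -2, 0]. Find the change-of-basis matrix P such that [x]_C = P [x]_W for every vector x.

Take x = uj: its W-coordinates are the j-th standard unit vector, so P e_j — column j of P — equals [uj]_C.
u1 = 2c1 - c2 - c3 + c4, giving column 1 = [2, -1, -1, 1]; repeating for each j gives P = [[2, 2, -2, -2], [-1, 1, 1, 1], [-1, 1, 2, 2], [1, 0, 2, -2]].

[[2, 2, -2, -2], [-1, 1, 1, 1], [-1, 1, 2, 2], [1, 0, 2, -2]]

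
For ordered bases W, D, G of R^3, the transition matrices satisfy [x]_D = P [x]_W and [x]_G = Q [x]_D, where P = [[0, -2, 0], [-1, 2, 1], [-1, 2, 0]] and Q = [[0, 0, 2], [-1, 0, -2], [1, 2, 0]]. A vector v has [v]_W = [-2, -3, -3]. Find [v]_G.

[-8, 2, -8]

Composing the changes, [v]_G = Q P [v]_W.
Q P = [[-2, 4, 0], [2, -2, 0], [-2, 2, 2]]; applying this to [-2, -3, -3] gives [-8, 2, -8].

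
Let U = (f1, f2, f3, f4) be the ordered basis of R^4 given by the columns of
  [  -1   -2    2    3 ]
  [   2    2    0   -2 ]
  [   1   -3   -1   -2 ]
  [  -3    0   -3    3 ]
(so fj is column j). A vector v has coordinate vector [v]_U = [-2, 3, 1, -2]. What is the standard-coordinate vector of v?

[-8, 6, -8, -3]

v = M [v]_U, where M has columns f1, ..., f4.
Carrying out the matrix-vector product, v = [-8, 6, -8, -3].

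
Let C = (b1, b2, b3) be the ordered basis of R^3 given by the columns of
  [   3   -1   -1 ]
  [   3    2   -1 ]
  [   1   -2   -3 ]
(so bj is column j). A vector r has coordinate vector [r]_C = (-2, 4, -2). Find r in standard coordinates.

(-8, 4, -4)

The coordinates say r = -2b1 + 4b2 - 2b3; adding the scaled basis vectors gives (-8, 4, -4).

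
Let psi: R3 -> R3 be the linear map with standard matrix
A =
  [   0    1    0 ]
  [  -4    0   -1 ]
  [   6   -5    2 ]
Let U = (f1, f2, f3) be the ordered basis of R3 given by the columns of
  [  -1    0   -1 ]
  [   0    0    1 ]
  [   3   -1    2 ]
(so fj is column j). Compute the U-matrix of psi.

The j-th column of [psi]_U is [psi(fj)]_U.
psi(f1) = A f1 = <0, 1, 0> = -f1 - f2 + f3, so column 1 is <-1, -1, 1>.
Repeating for f2, f3 and assembling the columns gives [[-1, -1, -3], [-1, 1, 2], [1, 1, 2]].

[[-1, -1, -3], [-1, 1, 2], [1, 1, 2]]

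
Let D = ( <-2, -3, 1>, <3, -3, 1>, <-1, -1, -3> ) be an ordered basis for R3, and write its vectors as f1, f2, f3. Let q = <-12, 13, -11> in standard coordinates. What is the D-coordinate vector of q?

<-1, -4, 2>

[q]_D is the unique c with M c = q, where M has columns f1, ..., f3.
Gaussian elimination on [M | q] yields c = (-1, -4, 2).
Check: -f1 - 4f2 + 2f3 = <-12, 13, -11>.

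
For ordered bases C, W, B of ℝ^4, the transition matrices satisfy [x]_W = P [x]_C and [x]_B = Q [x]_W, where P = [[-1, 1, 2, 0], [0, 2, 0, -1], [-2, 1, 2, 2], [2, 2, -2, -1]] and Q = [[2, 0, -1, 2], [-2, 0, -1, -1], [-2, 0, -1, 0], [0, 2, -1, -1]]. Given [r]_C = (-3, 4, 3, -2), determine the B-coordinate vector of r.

Apply P to get W-coordinates (13, 10, 12, -2), then Q to get B-coordinates.
The result is [r]_B = (10, -36, -38, 10).

(10, -36, -38, 10)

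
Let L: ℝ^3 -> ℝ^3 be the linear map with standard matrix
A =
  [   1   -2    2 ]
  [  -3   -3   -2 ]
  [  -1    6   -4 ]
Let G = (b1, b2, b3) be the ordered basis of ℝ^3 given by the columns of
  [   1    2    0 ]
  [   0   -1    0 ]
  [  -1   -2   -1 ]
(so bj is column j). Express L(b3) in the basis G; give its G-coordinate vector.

Compute L(b3) = A b3 = <-2, 2, 4> in standard coordinates.
Then write this in G-coordinates: solve for y in y_1 b1 + ... + y_3 b3 = <-2, 2, 4>.
This gives y = <2, -2, -2>, which is column 3 of [L]_G.

<2, -2, -2>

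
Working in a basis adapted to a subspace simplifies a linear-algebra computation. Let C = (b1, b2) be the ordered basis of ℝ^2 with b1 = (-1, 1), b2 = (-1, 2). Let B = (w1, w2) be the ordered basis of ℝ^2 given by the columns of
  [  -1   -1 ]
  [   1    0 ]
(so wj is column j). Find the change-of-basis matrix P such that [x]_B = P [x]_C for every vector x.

Let M have columns bj and N have columns wj. Then for every x, N [x]_B = x = M [x]_C, so P = N^(-1) M.
Since det N = 1, N^(-1) has integer entries; multiplying gives P = [[1, 2], [0, -1]].

[[1, 2], [0, -1]]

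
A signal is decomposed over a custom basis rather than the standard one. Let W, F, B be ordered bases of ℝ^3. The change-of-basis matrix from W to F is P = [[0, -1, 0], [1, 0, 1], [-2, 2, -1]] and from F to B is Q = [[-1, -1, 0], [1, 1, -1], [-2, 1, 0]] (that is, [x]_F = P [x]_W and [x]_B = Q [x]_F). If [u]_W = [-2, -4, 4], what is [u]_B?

[-6, 14, -6]

Apply P to get F-coordinates [4, 2, -8], then Q to get B-coordinates.
The result is [u]_B = [-6, 14, -6].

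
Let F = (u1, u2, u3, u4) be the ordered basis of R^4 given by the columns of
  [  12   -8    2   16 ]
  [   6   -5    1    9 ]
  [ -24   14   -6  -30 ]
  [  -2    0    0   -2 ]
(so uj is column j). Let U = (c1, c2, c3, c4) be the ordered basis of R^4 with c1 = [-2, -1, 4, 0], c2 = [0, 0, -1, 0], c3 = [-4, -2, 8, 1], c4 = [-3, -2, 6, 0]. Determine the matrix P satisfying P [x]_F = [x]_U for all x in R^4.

Take x = uj: its F-coordinates are the j-th standard unit vector, so P e_j — column j of P — equals [uj]_U.
u1 = -2c1 + 0·c2 - 2c3 + 0·c4, giving column 1 = [-2, 0, -2, 0]; repeating for each j gives P = [[-2, 1, -1, -1], [0, 2, 2, -2], [-2, 0, 0, -2], [0, 2, 0, -2]].

[[-2, 1, -1, -1], [0, 2, 2, -2], [-2, 0, 0, -2], [0, 2, 0, -2]]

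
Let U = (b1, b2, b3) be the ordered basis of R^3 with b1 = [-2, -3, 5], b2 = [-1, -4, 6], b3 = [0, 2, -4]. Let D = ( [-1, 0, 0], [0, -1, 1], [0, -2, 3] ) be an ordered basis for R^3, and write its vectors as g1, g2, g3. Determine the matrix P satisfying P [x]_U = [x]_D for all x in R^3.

Column j of P is [bj]_D, since P maps U-coordinates to D-coordinates.
Expressing b1 in D: b1 = 2g1 - g2 + 2g3, so column 1 of P is [2, -1, 2].
Doing the same for each bj gives P = [[2, 1, 0], [-1, 0, 2], [2, 2, -2]].

[[2, 1, 0], [-1, 0, 2], [2, 2, -2]]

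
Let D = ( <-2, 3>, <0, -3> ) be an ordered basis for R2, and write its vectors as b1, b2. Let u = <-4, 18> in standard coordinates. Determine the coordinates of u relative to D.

Write u = c_1 b1 + c_2 b2 and solve for the c_i.
System: -2c_1 + 0c_2 = -4, 3c_1 - 3c_2 = 18; solving gives c_1 = 2, c_2 = -4.
Check: 2b1 - 4b2 = <-4, 18>.

<2, -4>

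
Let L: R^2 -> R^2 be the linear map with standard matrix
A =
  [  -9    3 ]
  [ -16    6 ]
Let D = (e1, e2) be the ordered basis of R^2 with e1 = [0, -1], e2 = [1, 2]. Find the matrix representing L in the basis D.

Let P have columns e1, e2. Then [L]_D = P^(-1) A P.
Here det P = 1, so P^(-1) is integer; computing A P first and then P^(-1)(A P) gives [[0, -2], [-3, -3]].

[[0, -2], [-3, -3]]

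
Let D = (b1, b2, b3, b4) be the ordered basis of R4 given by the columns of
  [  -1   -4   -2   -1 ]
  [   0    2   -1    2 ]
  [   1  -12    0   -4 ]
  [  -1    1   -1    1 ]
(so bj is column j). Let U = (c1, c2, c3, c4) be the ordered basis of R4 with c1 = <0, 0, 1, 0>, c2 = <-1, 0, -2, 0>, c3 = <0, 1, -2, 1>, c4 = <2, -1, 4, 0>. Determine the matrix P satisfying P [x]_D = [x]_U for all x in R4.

Let M have columns bj and N have columns cj. Then for every x, N [x]_U = x = M [x]_D, so P = N^(-1) M.
Since det N = -1, N^(-1) has integer entries; multiplying gives P = [[1, -2, 2, 0], [-1, 2, 2, -1], [-1, 1, -1, 1], [-1, -1, 0, -1]].

[[1, -2, 2, 0], [-1, 2, 2, -1], [-1, 1, -1, 1], [-1, -1, 0, -1]]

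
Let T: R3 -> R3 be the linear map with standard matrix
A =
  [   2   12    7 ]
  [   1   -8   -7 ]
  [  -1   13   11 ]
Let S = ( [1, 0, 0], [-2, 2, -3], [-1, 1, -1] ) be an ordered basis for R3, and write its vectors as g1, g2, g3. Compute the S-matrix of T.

With P the matrix whose columns are g1, ..., g3, [T]_S = P^(-1) A P.
Column by column: T(g1) = A g1 = [2, 1, -1]; its S-coordinates [3, 0, 1] give column 1.
Continuing for each basis vector yields [T]_S = [[3, 2, 1], [0, 2, -1], [1, -1, 0]].

[[3, 2, 1], [0, 2, -1], [1, -1, 0]]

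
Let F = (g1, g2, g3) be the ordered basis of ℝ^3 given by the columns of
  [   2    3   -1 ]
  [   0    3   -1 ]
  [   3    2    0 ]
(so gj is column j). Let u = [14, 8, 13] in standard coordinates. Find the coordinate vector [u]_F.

[3, 2, -2]

Write u = c_1 g1 + ... + c_3 g3 and solve for the c_i.
Gaussian elimination on [M | u] yields c = (3, 2, -2).
Check: 3g1 + 2g2 - 2g3 = [14, 8, 13].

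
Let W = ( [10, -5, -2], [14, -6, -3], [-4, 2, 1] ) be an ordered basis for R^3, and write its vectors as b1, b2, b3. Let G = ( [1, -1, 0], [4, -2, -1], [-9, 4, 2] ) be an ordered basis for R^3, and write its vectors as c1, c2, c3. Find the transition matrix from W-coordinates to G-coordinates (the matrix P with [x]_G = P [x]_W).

Let M have columns bj and N have columns cj. Then for every x, N [x]_G = x = M [x]_W, so P = N^(-1) M.
Since det N = -1, N^(-1) has integer entries; multiplying gives P = [[1, 0, 0], [0, -1, -1], [-1, -2, 0]].

[[1, 0, 0], [0, -1, -1], [-1, -2, 0]]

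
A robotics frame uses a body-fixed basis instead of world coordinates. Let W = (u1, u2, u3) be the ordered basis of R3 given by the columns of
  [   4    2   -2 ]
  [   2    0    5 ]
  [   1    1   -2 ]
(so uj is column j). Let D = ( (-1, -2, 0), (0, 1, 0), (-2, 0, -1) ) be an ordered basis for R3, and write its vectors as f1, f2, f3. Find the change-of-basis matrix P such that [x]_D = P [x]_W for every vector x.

[[-2, 0, -2], [-2, 0, 1], [-1, -1, 2]]

Column j of P is [uj]_D, since P maps W-coordinates to D-coordinates.
Expressing u1 in D: u1 = -2f1 - 2f2 - f3, so column 1 of P is (-2, -2, -1).
Doing the same for each uj gives P = [[-2, 0, -2], [-2, 0, 1], [-1, -1, 2]].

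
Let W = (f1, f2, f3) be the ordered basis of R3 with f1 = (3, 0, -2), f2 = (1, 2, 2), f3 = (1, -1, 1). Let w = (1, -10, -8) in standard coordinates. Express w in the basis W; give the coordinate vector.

(1, -4, 2)

We seek scalars with c_1 f1 + ... + c_3 f3 = w; equivalently solve M c = w where the columns of M are f1, ..., f3.
Gaussian elimination on [M | w] yields c = (1, -4, 2).
Check: f1 - 4f2 + 2f3 = (1, -10, -8).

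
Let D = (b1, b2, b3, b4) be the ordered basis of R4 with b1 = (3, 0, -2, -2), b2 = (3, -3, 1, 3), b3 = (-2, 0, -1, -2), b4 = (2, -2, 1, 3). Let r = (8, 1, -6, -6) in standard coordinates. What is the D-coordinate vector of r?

Write r = c_1 b1 + ... + c_4 b4 and solve for the c_i.
Solving this 4x4 system gives c = (3, -1, 0, 1).
Check: 3b1 - b2 + 0·b3 + b4 = (8, 1, -6, -6).

(3, -1, 0, 1)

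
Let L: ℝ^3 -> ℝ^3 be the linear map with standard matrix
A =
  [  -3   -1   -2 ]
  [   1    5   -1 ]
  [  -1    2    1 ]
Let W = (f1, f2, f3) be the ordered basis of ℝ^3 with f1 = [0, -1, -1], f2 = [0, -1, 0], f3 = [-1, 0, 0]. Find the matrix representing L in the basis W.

Let P have columns f1, ..., f3. Then [L]_W = P^(-1) A P.
Here det P = 1, so P^(-1) is integer; computing A P first and then P^(-1)(A P) gives [[3, 2, -1], [1, 3, 2], [-3, -1, -3]].

[[3, 2, -1], [1, 3, 2], [-3, -1, -3]]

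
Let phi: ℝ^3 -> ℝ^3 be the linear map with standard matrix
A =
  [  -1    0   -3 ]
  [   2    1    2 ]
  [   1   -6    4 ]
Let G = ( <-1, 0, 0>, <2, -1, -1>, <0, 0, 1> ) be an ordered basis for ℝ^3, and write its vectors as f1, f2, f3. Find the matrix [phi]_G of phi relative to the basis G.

The j-th column of [phi]_G is [phi(fj)]_G.
phi(f1) = A f1 = <1, -2, -1> = 3f1 + 2f2 + f3, so column 1 is <3, 2, 1>.
Repeating for f2, f3 and assembling the columns gives [[3, -3, -1], [2, -1, -2], [1, 3, 2]].

[[3, -3, -1], [2, -1, -2], [1, 3, 2]]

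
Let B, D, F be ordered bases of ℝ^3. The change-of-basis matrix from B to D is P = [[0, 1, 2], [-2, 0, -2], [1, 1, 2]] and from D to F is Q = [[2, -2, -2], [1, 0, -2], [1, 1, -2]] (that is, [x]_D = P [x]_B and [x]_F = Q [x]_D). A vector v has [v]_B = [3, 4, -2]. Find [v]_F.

Apply P to get D-coordinates [0, -2, 3], then Q to get F-coordinates.
The result is [v]_F = [-2, -6, -8].

[-2, -6, -8]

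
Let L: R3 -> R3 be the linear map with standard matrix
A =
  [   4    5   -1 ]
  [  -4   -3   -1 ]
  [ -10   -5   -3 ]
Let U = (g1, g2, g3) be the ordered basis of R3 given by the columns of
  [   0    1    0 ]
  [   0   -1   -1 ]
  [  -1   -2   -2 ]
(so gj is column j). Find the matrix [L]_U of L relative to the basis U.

With P the matrix whose columns are g1, ..., g3, [L]_U = P^(-1) A P.
Column by column: L(g1) = A g1 = (1, 1, 3); its U-coordinates (-1, 1, -2) give column 1.
Continuing for each basis vector yields [L]_U = [[-1, 1, -1], [1, 1, -3], [-2, -2, -2]].

[[-1, 1, -1], [1, 1, -3], [-2, -2, -2]]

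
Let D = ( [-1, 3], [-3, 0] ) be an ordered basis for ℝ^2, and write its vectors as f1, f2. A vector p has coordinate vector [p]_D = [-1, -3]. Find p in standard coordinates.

[10, -3]

By definition p = -f1 - 3f2.
Summing componentwise gives [10, -3].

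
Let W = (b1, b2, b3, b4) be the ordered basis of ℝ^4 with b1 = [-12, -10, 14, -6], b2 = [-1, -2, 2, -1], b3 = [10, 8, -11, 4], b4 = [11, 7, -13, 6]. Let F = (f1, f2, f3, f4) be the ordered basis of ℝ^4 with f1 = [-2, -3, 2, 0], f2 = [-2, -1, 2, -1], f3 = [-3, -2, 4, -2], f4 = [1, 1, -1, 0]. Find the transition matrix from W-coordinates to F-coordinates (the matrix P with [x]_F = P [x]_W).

[[2, 1, -1, 0], [2, -1, -2, -2], [2, 1, -1, -2], [2, 2, 1, 1]]

Let M have columns bj and N have columns fj. Then for every x, N [x]_F = x = M [x]_W, so P = N^(-1) M.
Since det N = 1, N^(-1) has integer entries; multiplying gives P = [[2, 1, -1, 0], [2, -1, -2, -2], [2, 1, -1, -2], [2, 2, 1, 1]].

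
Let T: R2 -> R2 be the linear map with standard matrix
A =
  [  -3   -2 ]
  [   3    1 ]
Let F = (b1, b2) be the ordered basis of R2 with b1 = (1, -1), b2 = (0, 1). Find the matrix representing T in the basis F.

[[-1, -2], [1, -1]]

With P the matrix whose columns are b1, b2, [T]_F = P^(-1) A P.
Column by column: T(b1) = A b1 = (-1, 2); its F-coordinates (-1, 1) give column 1.
Continuing for each basis vector yields [T]_F = [[-1, -2], [1, -1]].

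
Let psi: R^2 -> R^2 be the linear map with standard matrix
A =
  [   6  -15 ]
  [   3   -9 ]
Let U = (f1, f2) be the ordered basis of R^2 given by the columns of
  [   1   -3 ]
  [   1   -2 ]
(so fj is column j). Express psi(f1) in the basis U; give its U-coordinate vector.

(0, 3)

Column 1 of [psi]_U is the U-coordinate vector of psi(f1).
In standard coordinates psi(f1) = A f1 = (-9, -6).
Converting to U: (-9, -6) = 0·f1 + 3f2, so the coordinate vector is (0, 3).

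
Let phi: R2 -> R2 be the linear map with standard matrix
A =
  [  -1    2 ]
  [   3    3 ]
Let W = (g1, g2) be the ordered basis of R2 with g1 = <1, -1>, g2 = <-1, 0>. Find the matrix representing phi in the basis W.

Let P have columns g1, g2. Then [phi]_W = P^(-1) A P.
Here det P = -1, so P^(-1) is integer; computing A P first and then P^(-1)(A P) gives [[0, 3], [3, 2]].

[[0, 3], [3, 2]]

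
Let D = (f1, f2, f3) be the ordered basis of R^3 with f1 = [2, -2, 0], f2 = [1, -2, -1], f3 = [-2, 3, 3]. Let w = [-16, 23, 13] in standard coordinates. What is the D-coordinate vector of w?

[-3, -4, 3]

[w]_D is the unique c with M c = w, where M has columns f1, ..., f3.
Gaussian elimination on [M | w] yields c = (-3, -4, 3).
Check: -3f1 - 4f2 + 3f3 = [-16, 23, 13].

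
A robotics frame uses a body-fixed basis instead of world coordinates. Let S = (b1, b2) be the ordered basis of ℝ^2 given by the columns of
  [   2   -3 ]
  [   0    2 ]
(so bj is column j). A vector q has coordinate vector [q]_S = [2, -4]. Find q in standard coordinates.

[16, -8]

The coordinates say q = 2b1 - 4b2; adding the scaled basis vectors gives [16, -8].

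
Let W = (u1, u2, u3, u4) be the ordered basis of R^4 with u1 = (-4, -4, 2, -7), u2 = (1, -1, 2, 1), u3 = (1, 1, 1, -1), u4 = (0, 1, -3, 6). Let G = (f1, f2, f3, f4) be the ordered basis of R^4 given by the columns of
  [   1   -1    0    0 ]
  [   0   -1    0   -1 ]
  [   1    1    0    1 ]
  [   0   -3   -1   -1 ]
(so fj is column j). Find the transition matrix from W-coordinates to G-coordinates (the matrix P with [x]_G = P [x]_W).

Take x = uj: its W-coordinates are the j-th standard unit vector, so P e_j — column j of P — equals [uj]_G.
u1 = -2f1 + 2f2 - f3 + 2f4, giving column 1 = (-2, 2, -1, 2); repeating for each j gives P = [[-2, 1, 2, -2], [2, 0, 1, -2], [-1, -2, 0, -1], [2, 1, -2, 1]].

[[-2, 1, 2, -2], [2, 0, 1, -2], [-1, -2, 0, -1], [2, 1, -2, 1]]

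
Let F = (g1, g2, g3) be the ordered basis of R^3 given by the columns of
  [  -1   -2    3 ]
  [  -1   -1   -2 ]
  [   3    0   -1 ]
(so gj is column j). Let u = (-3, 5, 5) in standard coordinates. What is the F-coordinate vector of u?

[u]_F is the unique c with M c = u, where M has columns g1, ..., g3.
Row-reducing the augmented matrix [M | u] gives c = (1, -2, -2).
Check: g1 - 2g2 - 2g3 = (-3, 5, 5).

(1, -2, -2)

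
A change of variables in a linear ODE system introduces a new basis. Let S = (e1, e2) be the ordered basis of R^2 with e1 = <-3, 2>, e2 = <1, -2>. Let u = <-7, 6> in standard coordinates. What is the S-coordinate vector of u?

We seek scalars with c_1 e1 + c_2 e2 = u; equivalently solve M c = u where the columns of M are e1, e2.
System: -3c_1 + c_2 = -7, 2c_1 - 2c_2 = 6; solving gives c_1 = 2, c_2 = -1.
Check: 2e1 - e2 = <-7, 6>.

<2, -1>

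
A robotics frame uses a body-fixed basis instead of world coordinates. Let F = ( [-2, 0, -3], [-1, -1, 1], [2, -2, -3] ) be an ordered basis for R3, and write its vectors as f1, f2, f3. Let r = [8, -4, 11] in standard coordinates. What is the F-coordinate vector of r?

Write r = c_1 f1 + ... + c_3 f3 and solve for the c_i.
Solving this 3x3 system gives c = (-4, 2, 1).
Check: -4f1 + 2f2 + f3 = [8, -4, 11].

[-4, 2, 1]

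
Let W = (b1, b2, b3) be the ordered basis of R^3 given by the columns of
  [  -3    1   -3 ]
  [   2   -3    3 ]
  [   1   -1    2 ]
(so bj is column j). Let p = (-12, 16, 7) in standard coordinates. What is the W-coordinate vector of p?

(2, -3, 1)

[p]_W is the unique c with M c = p, where M has columns b1, ..., b3.
Gaussian elimination on [M | p] yields c = (2, -3, 1).
Check: 2b1 - 3b2 + b3 = (-12, 16, 7).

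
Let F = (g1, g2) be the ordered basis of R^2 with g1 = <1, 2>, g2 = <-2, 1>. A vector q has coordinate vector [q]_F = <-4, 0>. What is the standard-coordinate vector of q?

q = M [q]_F, where M has columns g1, g2.
Carrying out the matrix-vector product, q = <-4, -8>.

<-4, -8>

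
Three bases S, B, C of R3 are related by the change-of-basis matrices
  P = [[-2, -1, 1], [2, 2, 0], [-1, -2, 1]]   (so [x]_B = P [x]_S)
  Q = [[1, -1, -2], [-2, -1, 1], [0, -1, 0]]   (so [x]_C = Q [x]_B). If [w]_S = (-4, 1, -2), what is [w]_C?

First [w]_B = P [w]_S = (5, -6, 0).
Then [w]_C = Q [w]_B = (11, -4, 6).

(11, -4, 6)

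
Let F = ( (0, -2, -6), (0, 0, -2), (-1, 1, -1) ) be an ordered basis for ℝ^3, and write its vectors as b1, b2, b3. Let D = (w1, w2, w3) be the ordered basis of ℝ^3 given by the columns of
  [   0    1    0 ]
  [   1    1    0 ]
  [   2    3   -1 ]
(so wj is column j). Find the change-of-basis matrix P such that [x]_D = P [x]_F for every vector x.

[[-2, 0, 2], [0, 0, -1], [2, 2, 2]]

Take x = bj: its F-coordinates are the j-th standard unit vector, so P e_j — column j of P — equals [bj]_D.
b1 = -2w1 + 0·w2 + 2w3, giving column 1 = (-2, 0, 2); repeating for each j gives P = [[-2, 0, 2], [0, 0, -1], [2, 2, 2]].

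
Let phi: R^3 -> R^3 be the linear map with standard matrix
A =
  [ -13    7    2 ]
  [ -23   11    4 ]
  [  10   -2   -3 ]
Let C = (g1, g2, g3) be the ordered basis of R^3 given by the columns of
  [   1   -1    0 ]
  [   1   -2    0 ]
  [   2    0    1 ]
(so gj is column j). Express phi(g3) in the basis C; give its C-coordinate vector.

(0, -2, -3)

Column 3 of [phi]_C is the C-coordinate vector of phi(g3).
In standard coordinates phi(g3) = A g3 = (2, 4, -3).
Converting to C: (2, 4, -3) = 0·g1 - 2g2 - 3g3, so the coordinate vector is (0, -2, -3).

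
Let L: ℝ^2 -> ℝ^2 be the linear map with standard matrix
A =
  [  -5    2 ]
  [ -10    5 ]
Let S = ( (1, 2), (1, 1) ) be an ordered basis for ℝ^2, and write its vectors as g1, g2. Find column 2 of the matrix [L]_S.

(-2, -1)

Compute L(g2) = A g2 = (-3, -5) in standard coordinates.
Then write this in S-coordinates: solve for y in y_1 g1 + y_2 g2 = (-3, -5).
This gives y = (-2, -1), which is column 2 of [L]_S.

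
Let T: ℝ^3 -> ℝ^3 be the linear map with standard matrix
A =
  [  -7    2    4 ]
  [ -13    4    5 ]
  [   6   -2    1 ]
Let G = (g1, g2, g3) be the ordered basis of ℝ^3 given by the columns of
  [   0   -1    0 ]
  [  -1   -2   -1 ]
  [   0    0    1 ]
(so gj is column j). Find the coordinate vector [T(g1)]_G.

<-2, 2, 2>

Column 1 of [T]_G is the G-coordinate vector of T(g1).
In standard coordinates T(g1) = A g1 = <-2, -4, 2>.
Converting to G: <-2, -4, 2> = -2g1 + 2g2 + 2g3, so the coordinate vector is <-2, 2, 2>.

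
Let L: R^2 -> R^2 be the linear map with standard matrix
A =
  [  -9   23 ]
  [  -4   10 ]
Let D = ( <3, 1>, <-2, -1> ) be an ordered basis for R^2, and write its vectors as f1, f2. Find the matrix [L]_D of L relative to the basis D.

The j-th column of [L]_D is [L(fj)]_D.
L(f1) = A f1 = <-4, -2> = 0·f1 + 2f2, so column 1 is <0, 2>.
Repeating for f2 and assembling the columns gives [[0, -1], [2, 1]].

[[0, -1], [2, 1]]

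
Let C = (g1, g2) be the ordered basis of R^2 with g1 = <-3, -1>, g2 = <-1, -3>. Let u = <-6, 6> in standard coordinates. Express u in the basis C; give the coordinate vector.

[u]_C is the unique c with M c = u, where M has columns g1, g2.
System: -3c_1 - c_2 = -6, -c_1 - 3c_2 = 6; solving gives c_1 = 3, c_2 = -3.
Check: 3g1 - 3g2 = <-6, 6>.

<3, -3>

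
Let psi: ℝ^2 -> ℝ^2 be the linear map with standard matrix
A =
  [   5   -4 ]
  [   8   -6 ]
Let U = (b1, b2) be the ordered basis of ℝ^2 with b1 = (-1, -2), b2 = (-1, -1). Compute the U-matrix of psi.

[[-1, 1], [-2, 0]]

The j-th column of [psi]_U is [psi(bj)]_U.
psi(b1) = A b1 = (3, 4) = -b1 - 2b2, so column 1 is (-1, -2).
Repeating for b2 and assembling the columns gives [[-1, 1], [-2, 0]].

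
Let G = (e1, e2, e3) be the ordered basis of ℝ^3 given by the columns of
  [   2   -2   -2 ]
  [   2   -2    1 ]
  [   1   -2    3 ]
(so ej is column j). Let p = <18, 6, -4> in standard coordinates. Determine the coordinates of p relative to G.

<2, -3, -4>

Write p = c_1 e1 + ... + c_3 e3 and solve for the c_i.
Row-reducing the augmented matrix [M | p] gives c = (2, -3, -4).
Check: 2e1 - 3e2 - 4e3 = <18, 6, -4>.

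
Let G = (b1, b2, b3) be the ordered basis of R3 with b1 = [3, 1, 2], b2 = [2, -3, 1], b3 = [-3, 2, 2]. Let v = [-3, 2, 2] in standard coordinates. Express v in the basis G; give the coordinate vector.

[0, 0, 1]

Write v = c_1 b1 + ... + c_3 b3 and solve for the c_i.
Solving this 3x3 system gives c = (0, 0, 1).
Check: 0·b1 + 0·b2 + b3 = [-3, 2, 2].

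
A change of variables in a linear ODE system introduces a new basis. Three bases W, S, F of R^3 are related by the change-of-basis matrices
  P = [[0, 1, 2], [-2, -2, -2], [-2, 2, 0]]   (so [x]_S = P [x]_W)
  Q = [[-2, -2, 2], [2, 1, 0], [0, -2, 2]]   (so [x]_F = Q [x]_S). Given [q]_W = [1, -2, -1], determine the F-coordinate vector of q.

Apply P to get S-coordinates [-4, 4, -6], then Q to get F-coordinates.
The result is [q]_F = [-12, -4, -20].

[-12, -4, -20]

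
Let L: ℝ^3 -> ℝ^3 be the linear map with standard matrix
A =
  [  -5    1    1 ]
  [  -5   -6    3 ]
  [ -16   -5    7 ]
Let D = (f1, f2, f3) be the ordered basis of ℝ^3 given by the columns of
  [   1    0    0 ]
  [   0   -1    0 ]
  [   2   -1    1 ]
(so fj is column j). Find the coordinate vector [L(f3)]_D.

Compute L(f3) = A f3 = (1, 3, 7) in standard coordinates.
Then write this in D-coordinates: solve for y in y_1 f1 + ... + y_3 f3 = (1, 3, 7).
This gives y = (1, -3, 2), which is column 3 of [L]_D.

(1, -3, 2)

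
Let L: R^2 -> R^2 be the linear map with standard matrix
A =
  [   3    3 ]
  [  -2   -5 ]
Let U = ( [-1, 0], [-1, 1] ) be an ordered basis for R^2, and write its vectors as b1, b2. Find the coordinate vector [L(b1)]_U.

[1, 2]

Column 1 of [L]_U is the U-coordinate vector of L(b1).
In standard coordinates L(b1) = A b1 = [-3, 2].
Converting to U: [-3, 2] = b1 + 2b2, so the coordinate vector is [1, 2].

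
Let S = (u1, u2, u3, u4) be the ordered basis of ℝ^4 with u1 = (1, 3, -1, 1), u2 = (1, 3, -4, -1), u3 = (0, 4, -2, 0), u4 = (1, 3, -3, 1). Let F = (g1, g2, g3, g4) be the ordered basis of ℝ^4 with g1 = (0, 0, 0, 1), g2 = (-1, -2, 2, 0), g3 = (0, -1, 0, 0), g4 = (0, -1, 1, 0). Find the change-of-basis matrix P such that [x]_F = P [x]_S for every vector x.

Take x = uj: its S-coordinates are the j-th standard unit vector, so P e_j — column j of P — equals [uj]_F.
u1 = g1 - g2 - 2g3 + g4, giving column 1 = (1, -1, -2, 1); repeating for each j gives P = [[1, -1, 0, 1], [-1, -1, 0, -1], [-2, 1, -2, 0], [1, -2, -2, -1]].

[[1, -1, 0, 1], [-1, -1, 0, -1], [-2, 1, -2, 0], [1, -2, -2, -1]]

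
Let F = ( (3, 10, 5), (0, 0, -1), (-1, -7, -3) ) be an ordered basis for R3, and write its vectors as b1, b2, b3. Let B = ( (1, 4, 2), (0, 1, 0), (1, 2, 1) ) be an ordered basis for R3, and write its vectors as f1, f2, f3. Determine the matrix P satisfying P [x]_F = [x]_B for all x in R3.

Take x = bj: its F-coordinates are the j-th standard unit vector, so P e_j — column j of P — equals [bj]_B.
b1 = 2f1 + 0·f2 + f3, giving column 1 = (2, 0, 1); repeating for each j gives P = [[2, -1, -2], [0, 2, -1], [1, 1, 1]].

[[2, -1, -2], [0, 2, -1], [1, 1, 1]]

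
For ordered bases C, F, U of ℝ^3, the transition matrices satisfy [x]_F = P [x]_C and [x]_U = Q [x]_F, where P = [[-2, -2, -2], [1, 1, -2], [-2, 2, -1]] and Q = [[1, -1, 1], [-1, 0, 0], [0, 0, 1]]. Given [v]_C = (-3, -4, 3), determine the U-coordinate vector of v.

Composing the changes, [v]_U = Q P [v]_C.
Q P = [[-5, -1, -1], [2, 2, 2], [-2, 2, -1]]; applying this to (-3, -4, 3) gives (16, -8, -5).

(16, -8, -5)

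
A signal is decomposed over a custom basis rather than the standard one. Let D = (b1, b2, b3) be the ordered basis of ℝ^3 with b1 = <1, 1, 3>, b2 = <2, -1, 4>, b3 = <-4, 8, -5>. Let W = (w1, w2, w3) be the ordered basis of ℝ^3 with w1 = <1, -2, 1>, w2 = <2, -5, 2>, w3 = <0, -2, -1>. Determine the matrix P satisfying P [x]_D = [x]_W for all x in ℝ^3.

Take x = bj: its D-coordinates are the j-th standard unit vector, so P e_j — column j of P — equals [bj]_W.
b1 = -w1 + w2 - 2w3, giving column 1 = <-1, 1, -2>; repeating for each j gives P = [[-1, 0, 0], [1, 1, -2], [-2, -2, 1]].

[[-1, 0, 0], [1, 1, -2], [-2, -2, 1]]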